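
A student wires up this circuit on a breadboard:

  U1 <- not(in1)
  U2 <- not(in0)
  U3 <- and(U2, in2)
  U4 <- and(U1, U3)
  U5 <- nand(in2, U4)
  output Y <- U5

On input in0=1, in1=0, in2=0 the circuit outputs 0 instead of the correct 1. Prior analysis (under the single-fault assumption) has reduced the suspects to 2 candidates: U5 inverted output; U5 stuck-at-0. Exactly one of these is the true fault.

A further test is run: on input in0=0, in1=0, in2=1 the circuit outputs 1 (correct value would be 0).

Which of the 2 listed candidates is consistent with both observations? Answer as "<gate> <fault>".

Evaluate each candidate on input in0=0, in1=0, in2=1:
  U5 inverted output: U1=1, U2=1, U3=1, U4=1, U5=1 [inverted output] → 1 — matches
  U5 stuck-at-0: U1=1, U2=1, U3=1, U4=1, U5=0 [stuck-at-0] → 0 — eliminated
Only U5 inverted output reproduces the observed 1.

U5 inverted output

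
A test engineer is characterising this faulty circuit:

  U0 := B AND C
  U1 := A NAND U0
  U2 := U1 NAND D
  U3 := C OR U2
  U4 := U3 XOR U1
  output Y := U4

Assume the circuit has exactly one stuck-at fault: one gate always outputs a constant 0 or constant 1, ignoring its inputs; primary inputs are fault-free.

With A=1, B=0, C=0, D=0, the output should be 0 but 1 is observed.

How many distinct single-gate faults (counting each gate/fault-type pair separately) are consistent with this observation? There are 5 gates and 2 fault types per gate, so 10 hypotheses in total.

5

Fault-free: U0=0, U1=1, U2=1, U3=1, U4=0 → 0. Observed 1.
  U0 stuck-at-0: output 0 ✗
  U0 stuck-at-1: output 1 ✓
  U1 stuck-at-0: output 1 ✓
  U1 stuck-at-1: output 0 ✗
  U2 stuck-at-0: output 1 ✓
  U2 stuck-at-1: output 0 ✗
  U3 stuck-at-0: output 1 ✓
  U3 stuck-at-1: output 0 ✗
  U4 stuck-at-0: output 0 ✗
  U4 stuck-at-1: output 1 ✓
Consistent faults: {U0 stuck-at-1, U1 stuck-at-0, U2 stuck-at-0, U3 stuck-at-0, U4 stuck-at-1} — 5 in all.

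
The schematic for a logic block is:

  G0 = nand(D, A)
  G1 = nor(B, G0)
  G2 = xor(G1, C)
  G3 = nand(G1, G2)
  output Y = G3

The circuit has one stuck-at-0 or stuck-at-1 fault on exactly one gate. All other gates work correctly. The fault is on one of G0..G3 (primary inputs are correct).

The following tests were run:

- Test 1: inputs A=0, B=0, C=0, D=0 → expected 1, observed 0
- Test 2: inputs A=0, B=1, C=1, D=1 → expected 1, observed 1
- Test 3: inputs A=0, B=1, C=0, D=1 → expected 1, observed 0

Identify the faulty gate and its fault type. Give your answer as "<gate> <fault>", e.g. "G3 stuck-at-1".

Fault-free values for test 1 (A=0, B=0, C=0, D=0): G0=1, G1=0, G2=0, G3=1, giving Y=1. Observed 0.
Test 1: faults giving observed 0 are {G0 stuck-at-0, G1 stuck-at-1, G3 stuck-at-0}.
Test 2 (A=0, B=1, C=1, D=1): fault-free G0=1, G1=0, G2=1, G3=1 → 1; observed 1. Eliminates G3 stuck-at-0.
Test 3 (A=0, B=1, C=0, D=1): fault-free G0=1, G1=0, G2=0, G3=1 → 1; observed 0. Eliminates G0 stuck-at-0.
Only G1 stuck-at-1 is consistent with every test.

G1 stuck-at-1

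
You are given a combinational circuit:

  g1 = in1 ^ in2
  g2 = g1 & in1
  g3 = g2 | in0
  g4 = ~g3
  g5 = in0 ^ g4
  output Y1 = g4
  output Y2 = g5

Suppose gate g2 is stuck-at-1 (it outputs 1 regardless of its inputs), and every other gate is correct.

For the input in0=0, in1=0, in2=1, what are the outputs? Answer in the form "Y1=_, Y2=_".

Y1=0, Y2=0

Propagate with g2 forced: g1=1, g2=1 [stuck-at-1], g3=1, g4=0, g5=0.
So the outputs are Y1=0, Y2=0. (Without the fault they would be Y1=1, Y2=1.)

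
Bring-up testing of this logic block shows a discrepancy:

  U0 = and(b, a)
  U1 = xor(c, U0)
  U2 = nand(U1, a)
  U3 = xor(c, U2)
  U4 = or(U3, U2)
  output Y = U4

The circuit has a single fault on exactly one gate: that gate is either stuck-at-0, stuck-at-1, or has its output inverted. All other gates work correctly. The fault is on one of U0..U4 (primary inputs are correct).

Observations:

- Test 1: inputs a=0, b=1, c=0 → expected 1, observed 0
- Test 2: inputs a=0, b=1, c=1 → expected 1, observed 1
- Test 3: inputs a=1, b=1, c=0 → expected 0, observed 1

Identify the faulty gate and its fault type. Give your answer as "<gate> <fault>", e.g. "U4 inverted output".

U2 inverted output

Fault-free values for test 1 (a=0, b=1, c=0): U0=0, U1=0, U2=1, U3=1, U4=1, giving Y=1. Observed 0.
Test 1: faults giving observed 0 are {U2 stuck-at-0, U2 inverted output, U4 stuck-at-0, U4 inverted output}.
Test 2 (a=0, b=1, c=1): fault-free U0=0, U1=1, U2=1, U3=0, U4=1 → 1; observed 1. Eliminates U4 stuck-at-0, U4 inverted output.
Test 3 (a=1, b=1, c=0): fault-free U0=1, U1=1, U2=0, U3=0, U4=0 → 0; observed 1. Eliminates U2 stuck-at-0.
Only U2 inverted output is consistent with every test.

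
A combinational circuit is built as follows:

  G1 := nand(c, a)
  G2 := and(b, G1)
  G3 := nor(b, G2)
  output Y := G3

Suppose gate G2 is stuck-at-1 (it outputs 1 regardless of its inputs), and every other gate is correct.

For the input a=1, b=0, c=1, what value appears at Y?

Propagate with G2 forced: G1=0, G2=1 [stuck-at-1], G3=0.
So Y = 0. (Without the fault it would be 1.)

0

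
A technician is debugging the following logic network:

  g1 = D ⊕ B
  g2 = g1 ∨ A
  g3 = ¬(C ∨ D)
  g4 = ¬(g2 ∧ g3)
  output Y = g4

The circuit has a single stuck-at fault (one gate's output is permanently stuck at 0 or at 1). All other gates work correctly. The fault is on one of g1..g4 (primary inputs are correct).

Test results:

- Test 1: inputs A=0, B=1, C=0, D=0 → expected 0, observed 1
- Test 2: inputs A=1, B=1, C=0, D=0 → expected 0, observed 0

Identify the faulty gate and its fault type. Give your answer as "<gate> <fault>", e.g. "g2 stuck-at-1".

g1 stuck-at-0

Fault-free values for test 1 (A=0, B=1, C=0, D=0): g1=1, g2=1, g3=1, g4=0, giving Y=0. Observed 1.
Test 1: faults giving observed 1 are {g1 stuck-at-0, g2 stuck-at-0, g3 stuck-at-0, g4 stuck-at-1}.
Test 2 (A=1, B=1, C=0, D=0): fault-free g1=1, g2=1, g3=1, g4=0 → 0; observed 0. Eliminates g2 stuck-at-0, g3 stuck-at-0, g4 stuck-at-1.
Only g1 stuck-at-0 is consistent with every test.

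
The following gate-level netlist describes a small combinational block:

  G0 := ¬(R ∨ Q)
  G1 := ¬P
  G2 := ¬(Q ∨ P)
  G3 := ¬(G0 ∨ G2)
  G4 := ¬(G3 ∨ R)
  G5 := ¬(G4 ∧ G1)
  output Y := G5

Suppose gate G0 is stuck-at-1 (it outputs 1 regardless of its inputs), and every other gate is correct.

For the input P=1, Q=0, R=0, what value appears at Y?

Propagate with G0 forced: G0=1 [stuck-at-1], G1=0, G2=0, G3=0, G4=1, G5=1.
So Y = 1. (Same as the fault-free value — the fault is masked on this input.)

1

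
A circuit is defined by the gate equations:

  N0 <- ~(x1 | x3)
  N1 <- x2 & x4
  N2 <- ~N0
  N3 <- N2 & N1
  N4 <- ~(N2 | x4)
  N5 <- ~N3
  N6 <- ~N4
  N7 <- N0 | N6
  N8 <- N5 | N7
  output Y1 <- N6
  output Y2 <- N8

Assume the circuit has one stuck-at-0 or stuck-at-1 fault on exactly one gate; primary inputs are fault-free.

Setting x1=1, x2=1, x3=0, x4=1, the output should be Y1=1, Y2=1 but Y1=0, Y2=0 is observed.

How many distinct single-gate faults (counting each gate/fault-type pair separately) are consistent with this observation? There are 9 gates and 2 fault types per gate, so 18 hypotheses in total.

Fault-free: N0=0, N1=1, N2=1, N3=1, N4=0, N5=0, N6=1, N7=1, N8=1 → Y1=1, Y2=1. Observed Y1=0, Y2=0.
  N0: none of the 2 fault types match ✗
  N1: none of the 2 fault types match ✗
  N2: none of the 2 fault types match ✗
  N3: none of the 2 fault types match ✗
  N4: stuck-at-1 ✓; others ✗
  N5: none of the 2 fault types match ✗
  N6: stuck-at-0 ✓; others ✗
  N7: none of the 2 fault types match ✗
  N8: none of the 2 fault types match ✗
Consistent faults: {N4 stuck-at-1, N6 stuck-at-0} — 2 in all.

2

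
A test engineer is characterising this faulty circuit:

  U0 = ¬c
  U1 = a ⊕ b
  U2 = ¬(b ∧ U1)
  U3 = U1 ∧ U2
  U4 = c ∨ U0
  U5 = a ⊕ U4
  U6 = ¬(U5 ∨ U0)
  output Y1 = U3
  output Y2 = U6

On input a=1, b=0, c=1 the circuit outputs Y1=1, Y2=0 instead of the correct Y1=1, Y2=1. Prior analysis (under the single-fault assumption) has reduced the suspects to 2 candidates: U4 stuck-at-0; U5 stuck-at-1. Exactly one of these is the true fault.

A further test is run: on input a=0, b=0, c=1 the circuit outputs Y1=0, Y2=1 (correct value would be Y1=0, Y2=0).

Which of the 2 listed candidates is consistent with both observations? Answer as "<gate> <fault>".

U4 stuck-at-0

Evaluate each candidate on input a=0, b=0, c=1:
  U4 stuck-at-0: U0=0, U1=0, U2=1, U3=0, U4=0 [stuck-at-0], U5=0, U6=1 → Y1=0, Y2=1 — matches
  U5 stuck-at-1: U0=0, U1=0, U2=1, U3=0, U4=1, U5=1 [stuck-at-1], U6=0 → Y1=0, Y2=0 — eliminated
Only U4 stuck-at-0 reproduces the observed Y1=0, Y2=1.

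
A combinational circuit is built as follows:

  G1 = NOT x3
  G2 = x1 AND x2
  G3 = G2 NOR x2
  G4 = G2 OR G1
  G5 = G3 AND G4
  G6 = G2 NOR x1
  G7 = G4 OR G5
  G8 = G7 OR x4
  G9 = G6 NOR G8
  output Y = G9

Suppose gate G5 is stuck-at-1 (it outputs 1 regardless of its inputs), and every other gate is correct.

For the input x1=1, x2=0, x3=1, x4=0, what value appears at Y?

Propagate with G5 forced: G1=0, G2=0, G3=1, G4=0, G5=1 [stuck-at-1], G6=0, G7=1, G8=1, G9=0.
So Y = 0. (Without the fault it would be 1.)

0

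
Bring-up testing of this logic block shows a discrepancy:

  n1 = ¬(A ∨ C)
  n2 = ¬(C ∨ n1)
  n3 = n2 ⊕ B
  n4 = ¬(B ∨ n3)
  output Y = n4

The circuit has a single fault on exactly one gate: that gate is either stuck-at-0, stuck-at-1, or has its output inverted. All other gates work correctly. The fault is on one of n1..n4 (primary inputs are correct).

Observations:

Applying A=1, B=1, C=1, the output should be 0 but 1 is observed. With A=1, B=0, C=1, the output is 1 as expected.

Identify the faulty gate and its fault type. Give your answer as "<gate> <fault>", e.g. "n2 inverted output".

Fault-free values for test 1 (A=1, B=1, C=1): n1=0, n2=0, n3=1, n4=0, giving Y=0. Observed 1.
Test 1: faults giving observed 1 are {n4 stuck-at-1, n4 inverted output}.
Test 2 (A=1, B=0, C=1): fault-free n1=0, n2=0, n3=0, n4=1 → 1; observed 1. Eliminates n4 inverted output.
Only n4 stuck-at-1 is consistent with every test.

n4 stuck-at-1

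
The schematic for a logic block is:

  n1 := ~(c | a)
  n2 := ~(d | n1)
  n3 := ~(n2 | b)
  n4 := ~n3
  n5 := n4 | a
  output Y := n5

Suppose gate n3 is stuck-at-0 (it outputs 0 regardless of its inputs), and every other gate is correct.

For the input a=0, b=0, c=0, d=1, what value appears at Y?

Propagate with n3 forced: n1=1, n2=0, n3=0 [stuck-at-0], n4=1, n5=1.
So Y = 1. (Without the fault it would be 0.)

1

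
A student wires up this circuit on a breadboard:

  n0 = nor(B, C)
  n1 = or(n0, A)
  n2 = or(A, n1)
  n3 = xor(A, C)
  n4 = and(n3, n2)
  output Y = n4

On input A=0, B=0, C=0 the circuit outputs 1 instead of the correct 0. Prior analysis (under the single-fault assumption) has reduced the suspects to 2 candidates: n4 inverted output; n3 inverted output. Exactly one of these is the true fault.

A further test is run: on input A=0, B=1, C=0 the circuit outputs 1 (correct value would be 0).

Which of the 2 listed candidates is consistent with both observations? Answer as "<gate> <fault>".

n4 inverted output

Evaluate each candidate on input A=0, B=1, C=0:
  n4 inverted output: n0=0, n1=0, n2=0, n3=0, n4=1 [inverted output] → 1 — matches
  n3 inverted output: n0=0, n1=0, n2=0, n3=1 [inverted output], n4=0 → 0 — eliminated
Only n4 inverted output reproduces the observed 1.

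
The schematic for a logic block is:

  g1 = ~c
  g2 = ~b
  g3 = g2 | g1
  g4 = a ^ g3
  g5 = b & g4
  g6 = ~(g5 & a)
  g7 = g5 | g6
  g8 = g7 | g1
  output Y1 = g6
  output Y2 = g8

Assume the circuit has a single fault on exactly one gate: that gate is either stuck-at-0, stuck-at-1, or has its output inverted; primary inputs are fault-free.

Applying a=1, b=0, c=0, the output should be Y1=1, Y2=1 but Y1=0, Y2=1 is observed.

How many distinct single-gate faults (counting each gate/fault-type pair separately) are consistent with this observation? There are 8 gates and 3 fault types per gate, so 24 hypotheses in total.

Fault-free: g1=1, g2=1, g3=1, g4=0, g5=0, g6=1, g7=1, g8=1 → Y1=1, Y2=1. Observed Y1=0, Y2=1.
  g1: none of the 3 fault types match ✗
  g2: none of the 3 fault types match ✗
  g3: none of the 3 fault types match ✗
  g4: none of the 3 fault types match ✗
  g5: stuck-at-1, inverted output ✓; others ✗
  g6: stuck-at-0, inverted output ✓; others ✗
  g7: none of the 3 fault types match ✗
  g8: none of the 3 fault types match ✗
Consistent faults: {g5 stuck-at-1, g5 inverted output, g6 stuck-at-0, g6 inverted output} — 4 in all.

4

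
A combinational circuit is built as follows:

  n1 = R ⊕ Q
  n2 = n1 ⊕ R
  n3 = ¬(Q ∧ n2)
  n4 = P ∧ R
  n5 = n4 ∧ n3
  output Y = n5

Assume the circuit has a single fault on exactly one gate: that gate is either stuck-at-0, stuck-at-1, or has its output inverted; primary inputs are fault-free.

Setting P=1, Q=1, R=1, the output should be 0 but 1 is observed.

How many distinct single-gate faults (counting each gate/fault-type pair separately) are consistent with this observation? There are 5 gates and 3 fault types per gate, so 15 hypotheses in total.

Fault-free: n1=0, n2=1, n3=0, n4=1, n5=0 → 0. Observed 1.
  n1: stuck-at-1, inverted output ✓; others ✗
  n2: stuck-at-0, inverted output ✓; others ✗
  n3: stuck-at-1, inverted output ✓; others ✗
  n4: none of the 3 fault types match ✗
  n5: stuck-at-1, inverted output ✓; others ✗
Consistent faults: {n1 stuck-at-1, n1 inverted output, n2 stuck-at-0, n2 inverted output, n3 stuck-at-1, n3 inverted output, n5 stuck-at-1, n5 inverted output} — 8 in all.

8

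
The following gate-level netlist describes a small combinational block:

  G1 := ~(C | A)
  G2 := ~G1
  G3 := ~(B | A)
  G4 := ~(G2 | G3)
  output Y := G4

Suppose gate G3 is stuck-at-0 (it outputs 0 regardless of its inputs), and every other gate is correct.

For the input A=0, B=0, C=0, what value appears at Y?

Propagate with G3 forced: G1=1, G2=0, G3=0 [stuck-at-0], G4=1.
So Y = 1. (Without the fault it would be 0.)

1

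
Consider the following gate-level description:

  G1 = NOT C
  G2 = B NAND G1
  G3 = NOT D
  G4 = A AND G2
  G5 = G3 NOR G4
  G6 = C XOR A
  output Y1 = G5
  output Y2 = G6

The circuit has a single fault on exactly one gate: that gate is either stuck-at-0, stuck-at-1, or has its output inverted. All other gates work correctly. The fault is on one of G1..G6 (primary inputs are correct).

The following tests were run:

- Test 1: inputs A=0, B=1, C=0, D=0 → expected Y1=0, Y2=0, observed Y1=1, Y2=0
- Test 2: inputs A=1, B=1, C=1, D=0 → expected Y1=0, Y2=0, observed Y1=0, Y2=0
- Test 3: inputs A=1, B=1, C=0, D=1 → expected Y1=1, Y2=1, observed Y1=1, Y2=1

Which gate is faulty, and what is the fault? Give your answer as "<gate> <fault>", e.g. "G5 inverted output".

Fault-free values for test 1 (A=0, B=1, C=0, D=0): G1=1, G2=0, G3=1, G4=0, G5=0, G6=0, giving Y1=0, Y2=0. Observed Y1=1, Y2=0.
Test 1: faults giving observed Y1=1, Y2=0 are {G3 stuck-at-0, G3 inverted output, G5 stuck-at-1, G5 inverted output}.
Test 2 (A=1, B=1, C=1, D=0): fault-free G1=0, G2=1, G3=1, G4=1, G5=0, G6=0 → Y1=0, Y2=0; observed Y1=0, Y2=0. Eliminates G5 stuck-at-1, G5 inverted output.
Test 3 (A=1, B=1, C=0, D=1): fault-free G1=1, G2=0, G3=0, G4=0, G5=1, G6=1 → Y1=1, Y2=1; observed Y1=1, Y2=1. Eliminates G3 inverted output.
Only G3 stuck-at-0 is consistent with every test.

G3 stuck-at-0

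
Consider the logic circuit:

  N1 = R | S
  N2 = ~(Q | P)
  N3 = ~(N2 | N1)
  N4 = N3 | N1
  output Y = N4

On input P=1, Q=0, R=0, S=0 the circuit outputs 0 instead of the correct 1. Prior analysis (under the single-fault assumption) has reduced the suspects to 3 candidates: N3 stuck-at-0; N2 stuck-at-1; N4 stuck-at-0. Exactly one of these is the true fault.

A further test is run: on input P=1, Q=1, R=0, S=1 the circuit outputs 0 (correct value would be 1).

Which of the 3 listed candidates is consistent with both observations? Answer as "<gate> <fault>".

Evaluate each candidate on input P=1, Q=1, R=0, S=1:
  N3 stuck-at-0: N1=1, N2=0, N3=0 [stuck-at-0], N4=1 → 1 — eliminated
  N2 stuck-at-1: N1=1, N2=1 [stuck-at-1], N3=0, N4=1 → 1 — eliminated
  N4 stuck-at-0: N1=1, N2=0, N3=0, N4=0 [stuck-at-0] → 0 — matches
Only N4 stuck-at-0 reproduces the observed 0.

N4 stuck-at-0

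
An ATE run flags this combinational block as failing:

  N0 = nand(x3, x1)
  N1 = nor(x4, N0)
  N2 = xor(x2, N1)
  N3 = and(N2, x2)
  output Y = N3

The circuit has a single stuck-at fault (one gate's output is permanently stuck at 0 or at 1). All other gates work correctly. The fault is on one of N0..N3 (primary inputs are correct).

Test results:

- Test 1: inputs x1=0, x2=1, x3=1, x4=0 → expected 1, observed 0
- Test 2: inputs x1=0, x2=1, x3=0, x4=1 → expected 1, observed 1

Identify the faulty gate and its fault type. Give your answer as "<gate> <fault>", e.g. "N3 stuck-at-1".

N0 stuck-at-0

Fault-free values for test 1 (x1=0, x2=1, x3=1, x4=0): N0=1, N1=0, N2=1, N3=1, giving Y=1. Observed 0.
Test 1: faults giving observed 0 are {N0 stuck-at-0, N1 stuck-at-1, N2 stuck-at-0, N3 stuck-at-0}.
Test 2 (x1=0, x2=1, x3=0, x4=1): fault-free N0=1, N1=0, N2=1, N3=1 → 1; observed 1. Eliminates N1 stuck-at-1, N2 stuck-at-0, N3 stuck-at-0.
Only N0 stuck-at-0 is consistent with every test.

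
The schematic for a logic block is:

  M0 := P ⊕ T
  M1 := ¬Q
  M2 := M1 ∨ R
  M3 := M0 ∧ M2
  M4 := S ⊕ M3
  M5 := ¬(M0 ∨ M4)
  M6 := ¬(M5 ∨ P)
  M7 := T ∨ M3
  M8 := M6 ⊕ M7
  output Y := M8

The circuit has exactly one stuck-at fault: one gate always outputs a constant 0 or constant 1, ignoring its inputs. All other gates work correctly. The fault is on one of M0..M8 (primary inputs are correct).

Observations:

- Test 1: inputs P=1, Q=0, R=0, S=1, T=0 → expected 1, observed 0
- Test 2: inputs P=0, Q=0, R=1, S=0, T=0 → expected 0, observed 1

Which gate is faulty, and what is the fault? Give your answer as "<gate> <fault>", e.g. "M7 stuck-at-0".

M6 stuck-at-1

Fault-free values for test 1 (P=1, Q=0, R=0, S=1, T=0): M0=1, M1=1, M2=1, M3=1, M4=0, M5=0, M6=0, M7=1, M8=1, giving Y=1. Observed 0.
Test 1: faults giving observed 0 are {M0 stuck-at-0, M1 stuck-at-0, M2 stuck-at-0, M3 stuck-at-0, M6 stuck-at-1, M7 stuck-at-0, M8 stuck-at-0}.
Test 2 (P=0, Q=0, R=1, S=0, T=0): fault-free M0=0, M1=1, M2=1, M3=0, M4=0, M5=1, M6=0, M7=0, M8=0 → 0; observed 1. Eliminates M0 stuck-at-0, M1 stuck-at-0, M2 stuck-at-0, M3 stuck-at-0, M7 stuck-at-0, M8 stuck-at-0.
Only M6 stuck-at-1 is consistent with every test.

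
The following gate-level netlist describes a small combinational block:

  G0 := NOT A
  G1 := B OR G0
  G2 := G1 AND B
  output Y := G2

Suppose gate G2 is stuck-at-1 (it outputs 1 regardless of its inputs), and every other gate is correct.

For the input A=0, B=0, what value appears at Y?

1

Propagate with G2 forced: G0=1, G1=1, G2=1 [stuck-at-1].
So Y = 1. (Without the fault it would be 0.)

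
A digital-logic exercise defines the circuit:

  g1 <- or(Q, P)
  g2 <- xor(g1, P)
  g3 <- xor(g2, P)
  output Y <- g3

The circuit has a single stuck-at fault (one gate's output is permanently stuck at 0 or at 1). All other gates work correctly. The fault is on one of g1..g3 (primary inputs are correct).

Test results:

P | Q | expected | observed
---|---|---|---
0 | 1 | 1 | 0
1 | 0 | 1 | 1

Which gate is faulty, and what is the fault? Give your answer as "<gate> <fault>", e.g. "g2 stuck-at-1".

Fault-free values for test 1 (P=0, Q=1): g1=1, g2=1, g3=1, giving Y=1. Observed 0.
Test 1: faults giving observed 0 are {g1 stuck-at-0, g2 stuck-at-0, g3 stuck-at-0}.
Test 2 (P=1, Q=0): fault-free g1=1, g2=0, g3=1 → 1; observed 1. Eliminates g1 stuck-at-0, g3 stuck-at-0.
Only g2 stuck-at-0 is consistent with every test.

g2 stuck-at-0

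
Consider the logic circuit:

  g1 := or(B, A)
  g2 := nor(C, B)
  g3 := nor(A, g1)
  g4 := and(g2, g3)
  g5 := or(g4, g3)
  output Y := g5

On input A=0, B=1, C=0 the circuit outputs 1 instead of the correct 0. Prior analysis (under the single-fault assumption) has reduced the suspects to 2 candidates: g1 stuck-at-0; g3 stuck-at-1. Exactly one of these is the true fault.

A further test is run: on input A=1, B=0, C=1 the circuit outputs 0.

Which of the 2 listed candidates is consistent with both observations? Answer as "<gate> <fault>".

g1 stuck-at-0

Evaluate each candidate on input A=1, B=0, C=1:
  g1 stuck-at-0: g1=0 [stuck-at-0], g2=0, g3=0, g4=0, g5=0 → 0 — matches
  g3 stuck-at-1: g1=1, g2=0, g3=1 [stuck-at-1], g4=0, g5=1 → 1 — eliminated
Only g1 stuck-at-0 reproduces the observed 0.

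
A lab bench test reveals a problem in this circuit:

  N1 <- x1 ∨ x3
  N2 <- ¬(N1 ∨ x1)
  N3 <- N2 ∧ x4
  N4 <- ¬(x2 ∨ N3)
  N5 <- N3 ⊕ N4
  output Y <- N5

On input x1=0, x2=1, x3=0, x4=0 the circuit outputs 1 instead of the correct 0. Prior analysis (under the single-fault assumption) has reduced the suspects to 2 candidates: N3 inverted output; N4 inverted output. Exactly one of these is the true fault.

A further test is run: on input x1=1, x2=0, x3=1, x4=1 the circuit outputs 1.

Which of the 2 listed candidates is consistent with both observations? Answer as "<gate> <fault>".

N3 inverted output

Evaluate each candidate on input x1=1, x2=0, x3=1, x4=1:
  N3 inverted output: N1=1, N2=0, N3=1 [inverted output], N4=0, N5=1 → 1 — matches
  N4 inverted output: N1=1, N2=0, N3=0, N4=0 [inverted output], N5=0 → 0 — eliminated
Only N3 inverted output reproduces the observed 1.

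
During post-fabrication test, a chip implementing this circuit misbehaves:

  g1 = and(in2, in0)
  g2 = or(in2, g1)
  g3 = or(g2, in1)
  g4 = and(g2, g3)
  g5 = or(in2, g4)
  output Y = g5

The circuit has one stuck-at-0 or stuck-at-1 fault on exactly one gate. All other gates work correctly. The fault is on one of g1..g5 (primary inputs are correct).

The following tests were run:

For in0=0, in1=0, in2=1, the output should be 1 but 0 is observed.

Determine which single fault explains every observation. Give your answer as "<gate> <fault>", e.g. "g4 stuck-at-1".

g5 stuck-at-0

Fault-free values for test 1 (in0=0, in1=0, in2=1): g1=0, g2=1, g3=1, g4=1, g5=1, giving Y=1. Observed 0.
Test 1: faults giving observed 0 are {g5 stuck-at-0}.
Only g5 stuck-at-0 is consistent with every test.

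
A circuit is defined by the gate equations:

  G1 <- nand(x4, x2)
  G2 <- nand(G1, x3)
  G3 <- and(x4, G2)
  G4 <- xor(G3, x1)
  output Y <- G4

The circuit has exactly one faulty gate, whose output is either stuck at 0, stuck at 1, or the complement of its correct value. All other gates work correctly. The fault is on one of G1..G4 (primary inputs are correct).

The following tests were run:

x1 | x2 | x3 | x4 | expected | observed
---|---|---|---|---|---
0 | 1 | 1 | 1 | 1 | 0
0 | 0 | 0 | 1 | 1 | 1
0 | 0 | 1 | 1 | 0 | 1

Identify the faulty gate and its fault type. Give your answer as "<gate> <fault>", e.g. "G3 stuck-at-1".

Fault-free values for test 1 (x1=0, x2=1, x3=1, x4=1): G1=0, G2=1, G3=1, G4=1, giving Y=1. Observed 0.
Test 1: faults giving observed 0 are {G1 stuck-at-1, G1 inverted output, G2 stuck-at-0, G2 inverted output, G3 stuck-at-0, G3 inverted output, G4 stuck-at-0, G4 inverted output}.
Test 2 (x1=0, x2=0, x3=0, x4=1): fault-free G1=1, G2=1, G3=1, G4=1 → 1; observed 1. Eliminates G2 stuck-at-0, G2 inverted output, G3 stuck-at-0, G3 inverted output, G4 stuck-at-0, G4 inverted output.
Test 3 (x1=0, x2=0, x3=1, x4=1): fault-free G1=1, G2=0, G3=0, G4=0 → 0; observed 1. Eliminates G1 stuck-at-1.
Only G1 inverted output is consistent with every test.

G1 inverted output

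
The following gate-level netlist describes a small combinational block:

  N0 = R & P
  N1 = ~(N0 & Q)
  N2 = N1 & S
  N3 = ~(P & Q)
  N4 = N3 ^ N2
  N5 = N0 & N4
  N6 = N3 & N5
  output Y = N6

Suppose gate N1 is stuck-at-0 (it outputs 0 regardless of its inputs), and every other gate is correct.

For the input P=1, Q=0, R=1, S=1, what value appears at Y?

Propagate with N1 forced: N0=1, N1=0 [stuck-at-0], N2=0, N3=1, N4=1, N5=1, N6=1.
So Y = 1. (Without the fault it would be 0.)

1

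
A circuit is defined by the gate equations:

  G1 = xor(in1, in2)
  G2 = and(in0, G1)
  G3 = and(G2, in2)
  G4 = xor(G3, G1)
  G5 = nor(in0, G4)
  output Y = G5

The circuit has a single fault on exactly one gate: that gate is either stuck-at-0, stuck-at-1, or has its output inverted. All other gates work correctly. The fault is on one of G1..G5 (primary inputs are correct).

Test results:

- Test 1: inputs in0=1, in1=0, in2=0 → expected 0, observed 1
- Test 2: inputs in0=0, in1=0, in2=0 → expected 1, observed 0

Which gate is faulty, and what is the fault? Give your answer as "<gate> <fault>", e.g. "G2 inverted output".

G5 inverted output

Fault-free values for test 1 (in0=1, in1=0, in2=0): G1=0, G2=0, G3=0, G4=0, G5=0, giving Y=0. Observed 1.
Test 1: faults giving observed 1 are {G5 stuck-at-1, G5 inverted output}.
Test 2 (in0=0, in1=0, in2=0): fault-free G1=0, G2=0, G3=0, G4=0, G5=1 → 1; observed 0. Eliminates G5 stuck-at-1.
Only G5 inverted output is consistent with every test.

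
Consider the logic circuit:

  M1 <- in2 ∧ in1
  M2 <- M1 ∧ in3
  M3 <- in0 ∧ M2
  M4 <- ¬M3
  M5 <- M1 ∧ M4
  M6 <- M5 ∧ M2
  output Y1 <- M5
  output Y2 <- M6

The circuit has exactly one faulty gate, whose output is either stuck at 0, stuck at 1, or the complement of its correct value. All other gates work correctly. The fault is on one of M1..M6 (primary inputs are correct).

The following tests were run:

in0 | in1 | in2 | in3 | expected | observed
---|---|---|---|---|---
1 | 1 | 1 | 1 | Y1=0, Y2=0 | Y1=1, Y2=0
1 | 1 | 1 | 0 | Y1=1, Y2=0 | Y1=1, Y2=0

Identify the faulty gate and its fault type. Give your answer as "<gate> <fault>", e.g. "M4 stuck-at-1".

M2 stuck-at-0

Fault-free values for test 1 (in0=1, in1=1, in2=1, in3=1): M1=1, M2=1, M3=1, M4=0, M5=0, M6=0, giving Y1=0, Y2=0. Observed Y1=1, Y2=0.
Test 1: faults giving observed Y1=1, Y2=0 are {M2 stuck-at-0, M2 inverted output}.
Test 2 (in0=1, in1=1, in2=1, in3=0): fault-free M1=1, M2=0, M3=0, M4=1, M5=1, M6=0 → Y1=1, Y2=0; observed Y1=1, Y2=0. Eliminates M2 inverted output.
Only M2 stuck-at-0 is consistent with every test.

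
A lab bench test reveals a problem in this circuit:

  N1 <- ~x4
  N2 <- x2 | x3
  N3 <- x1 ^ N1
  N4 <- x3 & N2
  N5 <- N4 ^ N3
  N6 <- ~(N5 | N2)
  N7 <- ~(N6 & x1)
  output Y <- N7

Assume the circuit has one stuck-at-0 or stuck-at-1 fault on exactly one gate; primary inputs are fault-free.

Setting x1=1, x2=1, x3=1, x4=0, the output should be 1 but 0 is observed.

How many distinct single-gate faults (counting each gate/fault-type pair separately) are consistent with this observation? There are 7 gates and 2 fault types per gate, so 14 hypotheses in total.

3

Fault-free: N1=1, N2=1, N3=0, N4=1, N5=1, N6=0, N7=1 → 1. Observed 0.
  N1 stuck-at-0: output 1 ✗
  N1 stuck-at-1: output 1 ✗
  N2 stuck-at-0: output 0 ✓
  N2 stuck-at-1: output 1 ✗
  N3 stuck-at-0: output 1 ✗
  N3 stuck-at-1: output 1 ✗
  N4 stuck-at-0: output 1 ✗
  N4 stuck-at-1: output 1 ✗
  N5 stuck-at-0: output 1 ✗
  N5 stuck-at-1: output 1 ✗
  N6 stuck-at-0: output 1 ✗
  N6 stuck-at-1: output 0 ✓
  N7 stuck-at-0: output 0 ✓
  N7 stuck-at-1: output 1 ✗
Consistent faults: {N2 stuck-at-0, N6 stuck-at-1, N7 stuck-at-0} — 3 in all.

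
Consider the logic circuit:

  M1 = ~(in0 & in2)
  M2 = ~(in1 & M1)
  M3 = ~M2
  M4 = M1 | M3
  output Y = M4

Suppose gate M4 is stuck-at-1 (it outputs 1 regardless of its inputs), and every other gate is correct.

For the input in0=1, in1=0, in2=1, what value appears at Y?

Propagate with M4 forced: M1=0, M2=1, M3=0, M4=1 [stuck-at-1].
So Y = 1. (Without the fault it would be 0.)

1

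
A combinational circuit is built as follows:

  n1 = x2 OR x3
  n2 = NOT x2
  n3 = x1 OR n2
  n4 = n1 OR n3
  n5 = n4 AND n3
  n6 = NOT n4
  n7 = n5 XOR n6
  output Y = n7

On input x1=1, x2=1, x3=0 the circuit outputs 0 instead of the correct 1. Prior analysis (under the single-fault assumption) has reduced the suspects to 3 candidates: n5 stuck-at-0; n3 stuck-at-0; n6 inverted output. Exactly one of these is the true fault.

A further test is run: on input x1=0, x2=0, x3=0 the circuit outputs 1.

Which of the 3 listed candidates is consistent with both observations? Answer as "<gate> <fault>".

Evaluate each candidate on input x1=0, x2=0, x3=0:
  n5 stuck-at-0: n1=0, n2=1, n3=1, n4=1, n5=0 [stuck-at-0], n6=0, n7=0 → 0 — eliminated
  n3 stuck-at-0: n1=0, n2=1, n3=0 [stuck-at-0], n4=0, n5=0, n6=1, n7=1 → 1 — matches
  n6 inverted output: n1=0, n2=1, n3=1, n4=1, n5=1, n6=1 [inverted output], n7=0 → 0 — eliminated
Only n3 stuck-at-0 reproduces the observed 1.

n3 stuck-at-0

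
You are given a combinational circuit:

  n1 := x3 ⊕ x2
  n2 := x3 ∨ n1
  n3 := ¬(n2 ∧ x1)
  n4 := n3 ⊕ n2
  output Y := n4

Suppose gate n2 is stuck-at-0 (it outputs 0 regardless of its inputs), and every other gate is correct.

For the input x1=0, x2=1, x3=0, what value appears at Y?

1

Propagate with n2 forced: n1=1, n2=0 [stuck-at-0], n3=1, n4=1.
So Y = 1. (Without the fault it would be 0.)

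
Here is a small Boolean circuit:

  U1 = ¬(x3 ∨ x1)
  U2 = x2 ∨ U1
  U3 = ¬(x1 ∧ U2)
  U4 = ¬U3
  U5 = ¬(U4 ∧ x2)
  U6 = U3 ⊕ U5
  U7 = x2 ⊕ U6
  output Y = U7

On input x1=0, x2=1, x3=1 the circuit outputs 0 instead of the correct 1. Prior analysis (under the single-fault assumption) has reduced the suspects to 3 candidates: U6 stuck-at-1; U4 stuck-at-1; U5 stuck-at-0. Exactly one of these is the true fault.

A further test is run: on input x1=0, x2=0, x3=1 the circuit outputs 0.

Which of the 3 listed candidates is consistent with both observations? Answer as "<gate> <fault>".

Evaluate each candidate on input x1=0, x2=0, x3=1:
  U6 stuck-at-1: U1=0, U2=0, U3=1, U4=0, U5=1, U6=1 [stuck-at-1], U7=1 → 1 — eliminated
  U4 stuck-at-1: U1=0, U2=0, U3=1, U4=1 [stuck-at-1], U5=1, U6=0, U7=0 → 0 — matches
  U5 stuck-at-0: U1=0, U2=0, U3=1, U4=0, U5=0 [stuck-at-0], U6=1, U7=1 → 1 — eliminated
Only U4 stuck-at-1 reproduces the observed 0.

U4 stuck-at-1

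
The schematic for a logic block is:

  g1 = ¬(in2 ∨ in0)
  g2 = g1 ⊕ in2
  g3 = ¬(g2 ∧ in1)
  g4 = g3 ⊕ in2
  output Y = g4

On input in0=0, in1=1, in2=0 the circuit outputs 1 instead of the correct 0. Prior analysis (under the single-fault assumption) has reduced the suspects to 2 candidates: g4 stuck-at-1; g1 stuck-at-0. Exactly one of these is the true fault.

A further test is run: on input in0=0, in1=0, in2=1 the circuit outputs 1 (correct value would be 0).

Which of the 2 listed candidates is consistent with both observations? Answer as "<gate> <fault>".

g4 stuck-at-1

Evaluate each candidate on input in0=0, in1=0, in2=1:
  g4 stuck-at-1: g1=0, g2=1, g3=1, g4=1 [stuck-at-1] → 1 — matches
  g1 stuck-at-0: g1=0 [stuck-at-0], g2=1, g3=1, g4=0 → 0 — eliminated
Only g4 stuck-at-1 reproduces the observed 1.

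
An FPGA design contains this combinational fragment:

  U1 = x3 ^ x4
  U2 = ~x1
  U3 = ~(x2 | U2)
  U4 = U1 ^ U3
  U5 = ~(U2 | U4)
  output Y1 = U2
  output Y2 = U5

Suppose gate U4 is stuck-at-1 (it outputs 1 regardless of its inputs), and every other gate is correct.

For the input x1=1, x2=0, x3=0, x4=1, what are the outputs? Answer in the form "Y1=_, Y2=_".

Y1=0, Y2=0

Propagate with U4 forced: U1=1, U2=0, U3=1, U4=1 [stuck-at-1], U5=0.
So the outputs are Y1=0, Y2=0. (Without the fault they would be Y1=0, Y2=1.)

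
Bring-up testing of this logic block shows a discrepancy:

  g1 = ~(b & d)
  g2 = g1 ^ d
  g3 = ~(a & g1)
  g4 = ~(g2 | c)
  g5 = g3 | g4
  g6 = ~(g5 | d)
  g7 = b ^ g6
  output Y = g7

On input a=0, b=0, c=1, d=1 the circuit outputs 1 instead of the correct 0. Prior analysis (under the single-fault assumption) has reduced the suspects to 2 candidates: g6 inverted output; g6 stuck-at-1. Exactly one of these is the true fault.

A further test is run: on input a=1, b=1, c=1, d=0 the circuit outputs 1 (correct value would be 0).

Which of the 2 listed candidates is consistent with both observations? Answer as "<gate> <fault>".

g6 inverted output

Evaluate each candidate on input a=1, b=1, c=1, d=0:
  g6 inverted output: g1=1, g2=1, g3=0, g4=0, g5=0, g6=0 [inverted output], g7=1 → 1 — matches
  g6 stuck-at-1: g1=1, g2=1, g3=0, g4=0, g5=0, g6=1 [stuck-at-1], g7=0 → 0 — eliminated
Only g6 inverted output reproduces the observed 1.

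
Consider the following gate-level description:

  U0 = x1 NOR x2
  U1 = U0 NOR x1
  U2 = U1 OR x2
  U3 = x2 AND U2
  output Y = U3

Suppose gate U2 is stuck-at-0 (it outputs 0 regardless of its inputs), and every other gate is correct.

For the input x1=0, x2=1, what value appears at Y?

0

Propagate with U2 forced: U0=0, U1=1, U2=0 [stuck-at-0], U3=0.
So Y = 0. (Without the fault it would be 1.)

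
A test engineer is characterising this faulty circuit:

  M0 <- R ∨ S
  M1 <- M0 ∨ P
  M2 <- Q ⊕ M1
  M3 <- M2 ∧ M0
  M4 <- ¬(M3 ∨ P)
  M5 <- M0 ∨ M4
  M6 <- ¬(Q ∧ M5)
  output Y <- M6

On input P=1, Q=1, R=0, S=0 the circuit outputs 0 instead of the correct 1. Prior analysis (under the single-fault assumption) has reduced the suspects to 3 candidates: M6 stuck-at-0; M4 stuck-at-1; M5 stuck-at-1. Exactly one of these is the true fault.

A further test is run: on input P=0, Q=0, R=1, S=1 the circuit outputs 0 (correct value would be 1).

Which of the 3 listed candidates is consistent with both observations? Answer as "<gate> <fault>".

Evaluate each candidate on input P=0, Q=0, R=1, S=1:
  M6 stuck-at-0: M0=1, M1=1, M2=1, M3=1, M4=0, M5=1, M6=0 [stuck-at-0] → 0 — matches
  M4 stuck-at-1: M0=1, M1=1, M2=1, M3=1, M4=1 [stuck-at-1], M5=1, M6=1 → 1 — eliminated
  M5 stuck-at-1: M0=1, M1=1, M2=1, M3=1, M4=0, M5=1 [stuck-at-1], M6=1 → 1 — eliminated
Only M6 stuck-at-0 reproduces the observed 0.

M6 stuck-at-0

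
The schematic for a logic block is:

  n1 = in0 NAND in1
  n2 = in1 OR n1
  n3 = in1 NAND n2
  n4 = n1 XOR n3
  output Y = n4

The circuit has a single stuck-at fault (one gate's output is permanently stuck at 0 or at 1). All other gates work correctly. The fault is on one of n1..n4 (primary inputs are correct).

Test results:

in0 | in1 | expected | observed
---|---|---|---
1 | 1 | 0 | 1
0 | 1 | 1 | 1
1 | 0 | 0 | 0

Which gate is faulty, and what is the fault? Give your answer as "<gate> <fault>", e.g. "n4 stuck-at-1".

n1 stuck-at-1

Fault-free values for test 1 (in0=1, in1=1): n1=0, n2=1, n3=0, n4=0, giving Y=0. Observed 1.
Test 1: faults giving observed 1 are {n1 stuck-at-1, n2 stuck-at-0, n3 stuck-at-1, n4 stuck-at-1}.
Test 2 (in0=0, in1=1): fault-free n1=1, n2=1, n3=0, n4=1 → 1; observed 1. Eliminates n2 stuck-at-0, n3 stuck-at-1.
Test 3 (in0=1, in1=0): fault-free n1=1, n2=1, n3=1, n4=0 → 0; observed 0. Eliminates n4 stuck-at-1.
Only n1 stuck-at-1 is consistent with every test.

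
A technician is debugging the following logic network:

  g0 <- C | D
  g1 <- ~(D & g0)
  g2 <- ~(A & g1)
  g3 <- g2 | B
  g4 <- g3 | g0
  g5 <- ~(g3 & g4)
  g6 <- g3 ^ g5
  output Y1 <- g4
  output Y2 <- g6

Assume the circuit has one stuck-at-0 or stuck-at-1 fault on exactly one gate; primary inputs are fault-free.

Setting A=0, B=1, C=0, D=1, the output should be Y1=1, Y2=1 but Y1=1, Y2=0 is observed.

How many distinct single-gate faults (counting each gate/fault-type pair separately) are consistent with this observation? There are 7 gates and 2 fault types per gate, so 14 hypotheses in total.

2

Fault-free: g0=1, g1=0, g2=1, g3=1, g4=1, g5=0, g6=1 → Y1=1, Y2=1. Observed Y1=1, Y2=0.
  g0 stuck-at-0: output Y1=1, Y2=1 ✗
  g0 stuck-at-1: output Y1=1, Y2=1 ✗
  g1 stuck-at-0: output Y1=1, Y2=1 ✗
  g1 stuck-at-1: output Y1=1, Y2=1 ✗
  g2 stuck-at-0: output Y1=1, Y2=1 ✗
  g2 stuck-at-1: output Y1=1, Y2=1 ✗
  g3 stuck-at-0: output Y1=1, Y2=1 ✗
  g3 stuck-at-1: output Y1=1, Y2=1 ✗
  g4 stuck-at-0: output Y1=0, Y2=0 ✗
  g4 stuck-at-1: output Y1=1, Y2=1 ✗
  g5 stuck-at-0: output Y1=1, Y2=1 ✗
  g5 stuck-at-1: output Y1=1, Y2=0 ✓
  g6 stuck-at-0: output Y1=1, Y2=0 ✓
  g6 stuck-at-1: output Y1=1, Y2=1 ✗
Consistent faults: {g5 stuck-at-1, g6 stuck-at-0} — 2 in all.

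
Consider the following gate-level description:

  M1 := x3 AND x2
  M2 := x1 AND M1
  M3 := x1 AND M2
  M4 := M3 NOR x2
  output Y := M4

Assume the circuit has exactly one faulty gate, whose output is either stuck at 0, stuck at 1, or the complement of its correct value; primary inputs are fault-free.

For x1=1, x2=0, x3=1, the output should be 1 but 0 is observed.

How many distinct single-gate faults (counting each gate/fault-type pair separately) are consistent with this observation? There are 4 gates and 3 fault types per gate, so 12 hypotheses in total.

8

Fault-free: M1=0, M2=0, M3=0, M4=1 → 1. Observed 0.
  M1 stuck-at-0: output 1 ✗
  M1 stuck-at-1: output 0 ✓
  M1 inverted output: output 0 ✓
  M2 stuck-at-0: output 1 ✗
  M2 stuck-at-1: output 0 ✓
  M2 inverted output: output 0 ✓
  M3 stuck-at-0: output 1 ✗
  M3 stuck-at-1: output 0 ✓
  M3 inverted output: output 0 ✓
  M4 stuck-at-0: output 0 ✓
  M4 stuck-at-1: output 1 ✗
  M4 inverted output: output 0 ✓
Consistent faults: {M1 stuck-at-1, M1 inverted output, M2 stuck-at-1, M2 inverted output, M3 stuck-at-1, M3 inverted output, M4 stuck-at-0, M4 inverted output} — 8 in all.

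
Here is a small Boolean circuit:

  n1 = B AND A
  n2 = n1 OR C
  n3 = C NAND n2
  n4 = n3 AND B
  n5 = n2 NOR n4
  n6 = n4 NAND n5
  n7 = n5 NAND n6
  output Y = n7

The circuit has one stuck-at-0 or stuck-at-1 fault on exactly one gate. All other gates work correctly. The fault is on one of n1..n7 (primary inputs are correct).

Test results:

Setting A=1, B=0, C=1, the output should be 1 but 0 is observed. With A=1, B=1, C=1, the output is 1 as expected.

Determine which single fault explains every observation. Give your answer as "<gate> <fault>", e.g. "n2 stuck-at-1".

n2 stuck-at-0

Fault-free values for test 1 (A=1, B=0, C=1): n1=0, n2=1, n3=0, n4=0, n5=0, n6=1, n7=1, giving Y=1. Observed 0.
Test 1: faults giving observed 0 are {n2 stuck-at-0, n5 stuck-at-1, n7 stuck-at-0}.
Test 2 (A=1, B=1, C=1): fault-free n1=1, n2=1, n3=0, n4=0, n5=0, n6=1, n7=1 → 1; observed 1. Eliminates n5 stuck-at-1, n7 stuck-at-0.
Only n2 stuck-at-0 is consistent with every test.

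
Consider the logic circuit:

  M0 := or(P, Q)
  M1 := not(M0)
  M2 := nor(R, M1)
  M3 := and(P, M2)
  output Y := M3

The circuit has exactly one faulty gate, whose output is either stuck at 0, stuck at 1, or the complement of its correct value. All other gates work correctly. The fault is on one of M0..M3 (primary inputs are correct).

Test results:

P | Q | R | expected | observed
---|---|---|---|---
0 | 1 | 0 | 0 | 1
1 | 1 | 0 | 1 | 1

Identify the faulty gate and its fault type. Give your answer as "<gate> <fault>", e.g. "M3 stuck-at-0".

Fault-free values for test 1 (P=0, Q=1, R=0): M0=1, M1=0, M2=1, M3=0, giving Y=0. Observed 1.
Test 1: faults giving observed 1 are {M3 stuck-at-1, M3 inverted output}.
Test 2 (P=1, Q=1, R=0): fault-free M0=1, M1=0, M2=1, M3=1 → 1; observed 1. Eliminates M3 inverted output.
Only M3 stuck-at-1 is consistent with every test.

M3 stuck-at-1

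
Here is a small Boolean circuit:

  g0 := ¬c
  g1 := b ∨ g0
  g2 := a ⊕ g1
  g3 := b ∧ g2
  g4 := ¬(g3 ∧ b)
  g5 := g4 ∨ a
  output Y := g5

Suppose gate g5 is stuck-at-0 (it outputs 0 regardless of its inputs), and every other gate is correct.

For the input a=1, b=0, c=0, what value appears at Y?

0

Propagate with g5 forced: g0=1, g1=1, g2=0, g3=0, g4=1, g5=0 [stuck-at-0].
So Y = 0. (Without the fault it would be 1.)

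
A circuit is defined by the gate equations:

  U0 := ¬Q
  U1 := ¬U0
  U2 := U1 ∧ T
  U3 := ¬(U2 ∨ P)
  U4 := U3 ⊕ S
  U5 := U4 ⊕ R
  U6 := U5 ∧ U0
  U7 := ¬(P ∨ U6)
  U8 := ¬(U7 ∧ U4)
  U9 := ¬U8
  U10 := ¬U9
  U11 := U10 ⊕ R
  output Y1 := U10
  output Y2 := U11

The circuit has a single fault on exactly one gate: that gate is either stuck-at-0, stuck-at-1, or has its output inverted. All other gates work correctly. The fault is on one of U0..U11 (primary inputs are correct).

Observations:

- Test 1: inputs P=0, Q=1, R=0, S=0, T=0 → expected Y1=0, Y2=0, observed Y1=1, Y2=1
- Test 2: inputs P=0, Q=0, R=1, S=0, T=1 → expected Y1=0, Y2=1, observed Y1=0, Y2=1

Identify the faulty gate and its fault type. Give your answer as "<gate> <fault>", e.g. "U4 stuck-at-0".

Fault-free values for test 1 (P=0, Q=1, R=0, S=0, T=0): U0=0, U1=1, U2=0, U3=1, U4=1, U5=1, U6=0, U7=1, U8=0, U9=1, U10=0, U11=0, giving Y1=0, Y2=0. Observed Y1=1, Y2=1.
Test 1: faults giving observed Y1=1, Y2=1 are {U0 stuck-at-1, U0 inverted output, U2 stuck-at-1, U2 inverted output, U3 stuck-at-0, U3 inverted output, U4 stuck-at-0, U4 inverted output, U6 stuck-at-1, U6 inverted output, U7 stuck-at-0, U7 inverted output, U8 stuck-at-1, U8 inverted output, U9 stuck-at-0, U9 inverted output, U10 stuck-at-1, U10 inverted output}.
Test 2 (P=0, Q=0, R=1, S=0, T=1): fault-free U0=1, U1=0, U2=0, U3=1, U4=1, U5=0, U6=0, U7=1, U8=0, U9=1, U10=0, U11=1 → Y1=0, Y2=1; observed Y1=0, Y2=1. Eliminates U0 inverted output, U2 stuck-at-1, U2 inverted output, U3 stuck-at-0, U3 inverted output, U4 stuck-at-0, U4 inverted output, U6 stuck-at-1, U6 inverted output, U7 stuck-at-0, U7 inverted output, U8 stuck-at-1, U8 inverted output, U9 stuck-at-0, U9 inverted output, U10 stuck-at-1, U10 inverted output.
Only U0 stuck-at-1 is consistent with every test.

U0 stuck-at-1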